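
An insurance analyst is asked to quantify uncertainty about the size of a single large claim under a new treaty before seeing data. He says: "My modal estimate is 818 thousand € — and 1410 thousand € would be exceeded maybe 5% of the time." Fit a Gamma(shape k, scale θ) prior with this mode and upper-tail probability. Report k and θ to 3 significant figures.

Gamma(k,θ) with k>1 has mode (k−1)θ, so θ = 818/(k−1).
Need P(X < 1410) = 0.95 with θ tied to k this way. Start at k = 2, θ = 818: P(X<1410) ≈ 0.514.
Too low — raise k to concentrate. Iterating converges to k ≈ 10.4.
Then θ = 818/(10.4−1) ≈ 86.9.

k ≈ 10.4, θ ≈ 86.9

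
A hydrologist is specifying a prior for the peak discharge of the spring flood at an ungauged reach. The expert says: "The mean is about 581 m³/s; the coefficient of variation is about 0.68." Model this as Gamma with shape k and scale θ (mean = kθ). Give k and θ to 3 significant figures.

k ≈ 2.16, θ ≈ 269

For Gamma(k, scale θ): mean = kθ, variance = kθ², so CV = 1/√k.
CV = 0.68, hence k = 1/CV² = 2.16.
Then θ = mean/k = 581/2.16 = 269.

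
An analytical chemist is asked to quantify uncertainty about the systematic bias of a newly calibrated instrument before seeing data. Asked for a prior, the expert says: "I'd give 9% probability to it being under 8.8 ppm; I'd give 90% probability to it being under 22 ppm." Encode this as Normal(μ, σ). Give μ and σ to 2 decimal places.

μ = 15.55, σ = 5.03

For Normal(μ,σ), the p-quantile is μ + z_p·σ. Here z_{0.09} = -1.341, z_{0.9} = 1.282.
So 8.8 = μ − 1.341σ and 22 = μ + 1.282σ.
Subtracting: σ = (22 − 8.8)/(1.282 − (-1.341)) = 5.03.
Then μ = 8.8 − (-1.341)·5.03 = 15.55.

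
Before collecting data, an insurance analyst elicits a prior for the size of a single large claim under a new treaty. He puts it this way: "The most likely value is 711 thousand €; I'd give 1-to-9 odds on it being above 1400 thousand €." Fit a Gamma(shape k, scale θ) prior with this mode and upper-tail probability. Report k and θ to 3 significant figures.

k ≈ 5.17, θ ≈ 170

Gamma(k,θ) with k>1 has mode (k−1)θ, so θ = 711/(k−1).
Need P(X < 1400) = 0.9 with θ tied to k this way. Start at k = 2, θ = 711: P(X<1400) ≈ 0.586.
Too low — raise k to concentrate. Iterating converges to k ≈ 5.17.
Then θ = 711/(5.17−1) ≈ 170.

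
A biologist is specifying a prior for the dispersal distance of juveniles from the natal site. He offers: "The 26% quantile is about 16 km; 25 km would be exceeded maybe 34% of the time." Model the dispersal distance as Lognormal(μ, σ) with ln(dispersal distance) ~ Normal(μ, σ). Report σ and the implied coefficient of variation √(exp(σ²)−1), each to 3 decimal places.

If T ~ Lognormal(μ,σ) then ln T ~ Normal(μ,σ), so the p-quantile of ln T is μ + z_p·σ.
ln(16) = 2.773 and ln(25) = 3.219; z_{0.26} = -0.6433, z_{0.66} = 0.4125.
σ = (3.219 − 2.773)/(0.4125 − (-0.6433)) = 0.423.
μ = 2.773 − (-0.6433)·0.423 = 3.045.
CV = √(exp(σ²)−1) = √(exp(0.1787)−1) = 0.442.

σ ≈ 0.423, CV ≈ 0.442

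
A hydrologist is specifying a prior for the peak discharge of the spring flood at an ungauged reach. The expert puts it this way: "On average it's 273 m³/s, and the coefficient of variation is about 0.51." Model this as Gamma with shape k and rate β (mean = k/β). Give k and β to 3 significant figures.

For Gamma(k, rate β): mean = k/β, variance = k/β², so CV = 1/√k.
CV = 0.51, hence k = 1/CV² = 3.84.
Then β = k/mean = 3.84/273 = 0.0141.

k ≈ 3.84, β ≈ 0.0141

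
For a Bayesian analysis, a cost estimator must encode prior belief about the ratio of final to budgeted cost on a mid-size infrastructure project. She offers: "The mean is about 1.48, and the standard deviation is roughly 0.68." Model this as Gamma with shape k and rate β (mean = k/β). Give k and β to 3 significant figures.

k ≈ 4.74, β ≈ 3.2

For Gamma(k, rate β): mean = k/β, variance = k/β², so CV = 1/√k.
CV = SD/mean = 0.68/1.48 = 0.4595, hence k = 1/CV² = 4.74.
Then β = k/mean = 4.74/1.48 = 3.2.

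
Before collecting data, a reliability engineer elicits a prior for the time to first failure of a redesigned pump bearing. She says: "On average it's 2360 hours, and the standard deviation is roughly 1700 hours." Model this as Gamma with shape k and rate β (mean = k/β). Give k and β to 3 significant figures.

For Gamma(k, rate β): mean = k/β, variance = k/β², so CV = 1/√k.
CV = SD/mean = 1700/2360 = 0.7203, hence k = 1/CV² = 1.93.
Then β = k/mean = 1.93/2360 = 0.000817.

k ≈ 1.93, β ≈ 0.000817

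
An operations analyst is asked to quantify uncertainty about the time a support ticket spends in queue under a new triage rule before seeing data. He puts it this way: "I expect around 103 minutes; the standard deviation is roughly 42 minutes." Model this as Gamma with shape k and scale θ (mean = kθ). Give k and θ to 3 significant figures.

k ≈ 6.01, θ ≈ 17.1

For Gamma(k, scale θ): mean = kθ, variance = kθ², so CV = 1/√k.
CV = SD/mean = 42/103 = 0.4078, hence k = 1/CV² = 6.01.
Then θ = mean/k = 103/6.01 = 17.1.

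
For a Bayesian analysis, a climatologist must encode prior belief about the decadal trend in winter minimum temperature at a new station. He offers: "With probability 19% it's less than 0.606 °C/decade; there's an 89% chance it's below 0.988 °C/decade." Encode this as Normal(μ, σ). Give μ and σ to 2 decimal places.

For Normal(μ,σ), the p-quantile is μ + z_p·σ. Here z_{0.19} = -0.8779, z_{0.89} = 1.227.
So 0.606 = μ − 0.8779σ and 0.988 = μ + 1.227σ.
Subtracting: σ = (0.988 − 0.606)/(1.227 − (-0.8779)) = 0.18.
Then μ = 0.606 − (-0.8779)·0.18 = 0.77.

μ = 0.77, σ = 0.18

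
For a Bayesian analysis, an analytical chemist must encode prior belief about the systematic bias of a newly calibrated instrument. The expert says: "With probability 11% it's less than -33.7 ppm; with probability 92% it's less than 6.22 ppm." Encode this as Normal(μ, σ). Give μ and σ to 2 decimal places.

μ = -15.09, σ = 15.17

For Normal(μ,σ), the p-quantile is μ + z_p·σ. Here z_{0.11} = -1.227, z_{0.92} = 1.405.
So -33.7 = μ − 1.227σ and 6.22 = μ + 1.405σ.
Subtracting: σ = (6.22 − -33.7)/(1.405 − (-1.227)) = 15.17.
Then μ = -33.7 − (-1.227)·15.17 = -15.09.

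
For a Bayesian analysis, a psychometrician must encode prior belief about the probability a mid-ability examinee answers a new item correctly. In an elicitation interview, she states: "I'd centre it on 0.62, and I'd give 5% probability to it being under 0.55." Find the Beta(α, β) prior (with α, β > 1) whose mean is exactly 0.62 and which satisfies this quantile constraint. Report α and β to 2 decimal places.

α ≈ 82.51, β ≈ 50.57

With mean 0.62 fixed, write α = 0.62s, β = 0.38s where s = α+β.
Need P(θ < 0.55) = 0.05 under Beta(0.62s, 0.38s). Normal approximation: (q−m)/√(m(1−m)/s) ≈ z_{0.05} = -1.64, so s ≈ 0.62·0.38·(-1.64)²/(0.55−0.62)² = 130.1.
At s = 130.1: P(θ<0.55) ≈ 0.052. Adjusting to match 0.05 gives s ≈ 133.08.
So α = 0.62·133.08 ≈ 82.51, β = 0.38·133.08 ≈ 50.57.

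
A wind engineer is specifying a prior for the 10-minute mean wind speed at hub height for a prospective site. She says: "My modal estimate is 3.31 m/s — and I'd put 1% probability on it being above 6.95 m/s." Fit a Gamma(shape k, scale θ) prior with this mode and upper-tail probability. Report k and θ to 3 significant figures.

k ≈ 9.84, θ ≈ 0.374

Gamma(k,θ) with k>1 has mode (k−1)θ, so θ = 3.31/(k−1).
Need P(X < 6.95) = 0.99 with θ tied to k this way. Start at k = 2, θ = 3.31: P(X<6.95) ≈ 0.620.
Too low — raise k to concentrate. Iterating converges to k ≈ 9.84.
Then θ = 3.31/(9.84−1) ≈ 0.374.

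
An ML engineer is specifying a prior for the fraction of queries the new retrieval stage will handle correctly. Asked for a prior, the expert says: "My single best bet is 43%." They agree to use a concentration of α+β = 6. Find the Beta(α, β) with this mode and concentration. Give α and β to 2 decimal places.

α = 2.72, β = 3.28

For α,β > 1 the Beta mode is (α−1)/(α+β−2). With α+β = 6, the mode is (α−1)/4.
Set (α−1)/4 = 0.43 → α = 1 + 0.43·4 = 2.72.
β = 6 − α = 3.28.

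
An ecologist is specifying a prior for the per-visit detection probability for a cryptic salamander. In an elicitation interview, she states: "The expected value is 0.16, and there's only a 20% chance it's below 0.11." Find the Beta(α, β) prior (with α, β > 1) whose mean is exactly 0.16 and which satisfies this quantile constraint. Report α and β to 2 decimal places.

With mean 0.16 fixed, write α = 0.16s, β = 0.84s where s = α+β.
Need P(θ < 0.11) = 0.2 under Beta(0.16s, 0.84s). Normal approximation: (q−m)/√(m(1−m)/s) ≈ z_{0.2} = -0.842, so s ≈ 0.16·0.84·(-0.842)²/(0.11−0.16)² = 38.1.
At s = 38.1: P(θ<0.11) ≈ 0.205. Adjusting to match 0.2 gives s ≈ 39.52.
So α = 0.16·39.52 ≈ 6.32, β = 0.84·39.52 ≈ 33.20.

α ≈ 6.32, β ≈ 33.20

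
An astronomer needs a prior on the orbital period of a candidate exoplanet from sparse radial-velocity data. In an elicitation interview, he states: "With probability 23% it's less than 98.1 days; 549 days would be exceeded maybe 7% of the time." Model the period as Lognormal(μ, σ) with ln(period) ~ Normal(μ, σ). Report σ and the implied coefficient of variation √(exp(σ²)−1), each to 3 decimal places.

If T ~ Lognormal(μ,σ) then ln T ~ Normal(μ,σ), so the p-quantile of ln T is μ + z_p·σ.
ln(98.1) = 4.586 and ln(549) = 6.308; z_{0.23} = -0.7388, z_{0.93} = 1.476.
σ = (6.308 − 4.586)/(1.476 − (-0.7388)) = 0.778.
μ = 4.586 − (-0.7388)·0.778 = 5.161.
CV = √(exp(σ²)−1) = √(exp(0.6047)−1) = 0.911.

σ ≈ 0.778, CV ≈ 0.911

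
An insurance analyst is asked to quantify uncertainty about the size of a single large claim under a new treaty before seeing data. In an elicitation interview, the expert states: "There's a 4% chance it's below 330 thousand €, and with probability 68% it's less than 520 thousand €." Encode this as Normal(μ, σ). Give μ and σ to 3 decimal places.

The p-quantile of Normal(μ,σ) is μ + z_p·σ, with z_{0.04} = -1.751 and z_{0.68} = 0.4677.
Eliminate σ: μ = (z₂·x₁ − z₁·x₂)/(z₂ − z₁) = (0.4677·330 − (-1.751)·520)/2.218 = 479.943.
Then σ = (x₂ − x₁)/(z₂ − z₁) = (520 − 330)/2.218 = 85.648.

μ = 479.943, σ = 85.648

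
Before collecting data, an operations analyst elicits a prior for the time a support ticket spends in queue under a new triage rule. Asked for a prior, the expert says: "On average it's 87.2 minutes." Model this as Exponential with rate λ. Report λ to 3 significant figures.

Exponential mean = 1/λ, so λ = 1/87.2 = 0.0115.

λ ≈ 0.0115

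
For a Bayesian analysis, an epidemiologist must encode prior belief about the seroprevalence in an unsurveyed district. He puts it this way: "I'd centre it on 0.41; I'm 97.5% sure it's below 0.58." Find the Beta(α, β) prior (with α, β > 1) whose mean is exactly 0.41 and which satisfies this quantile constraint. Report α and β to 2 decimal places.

With mean 0.41 fixed, write α = 0.41s, β = 0.59s where s = α+β.
Need P(θ < 0.58) = 0.975 under Beta(0.41s, 0.59s). Normal approximation: (q−m)/√(m(1−m)/s) ≈ z_{0.975} = 1.96, so s ≈ 0.41·0.59·(1.96)²/(0.58−0.41)² = 32.2.
At s = 32.2: P(θ<0.58) ≈ 0.974. Adjusting to match 0.975 gives s ≈ 32.73.
So α = 0.41·32.73 ≈ 13.42, β = 0.59·32.73 ≈ 19.31.

α ≈ 13.42, β ≈ 19.31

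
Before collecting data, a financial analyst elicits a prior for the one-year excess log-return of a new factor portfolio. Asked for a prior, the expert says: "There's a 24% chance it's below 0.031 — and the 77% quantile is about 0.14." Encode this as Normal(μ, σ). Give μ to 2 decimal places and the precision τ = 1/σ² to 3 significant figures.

μ = 0.08, τ = 176

The p-quantile of Normal(μ,σ) is μ + z_p·σ, with z_{0.24} = -0.7063 and z_{0.77} = 0.7388.
Eliminate σ: μ = (z₂·x₁ − z₁·x₂)/(z₂ − z₁) = (0.7388·0.031 − (-0.7063)·0.14)/1.445 = 0.08.
Then σ = (x₂ − x₁)/(z₂ − z₁) = (0.14 − 0.031)/1.445 = 0.08.
Precision τ = 1/σ² = 1/0.07542² = 176.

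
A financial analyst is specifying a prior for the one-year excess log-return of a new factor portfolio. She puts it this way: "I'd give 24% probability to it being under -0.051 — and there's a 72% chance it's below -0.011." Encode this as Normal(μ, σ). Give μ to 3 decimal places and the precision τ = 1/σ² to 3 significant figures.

μ = -0.029, τ = 1040

For Normal(μ,σ), the p-quantile is μ + z_p·σ. Here z_{0.24} = -0.7063, z_{0.72} = 0.5828.
So -0.051 = μ − 0.7063σ and -0.011 = μ + 0.5828σ.
Subtracting: σ = (-0.011 − -0.051)/(0.5828 − (-0.7063)) = 0.031.
Then μ = -0.051 − (-0.7063)·0.031 = -0.029.
Precision τ = 1/σ² = 1/0.03103² = 1040.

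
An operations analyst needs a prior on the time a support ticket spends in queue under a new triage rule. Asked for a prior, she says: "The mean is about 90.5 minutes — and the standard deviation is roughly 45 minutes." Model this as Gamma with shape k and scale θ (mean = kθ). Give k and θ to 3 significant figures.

For Gamma(k, scale θ): mean = kθ, variance = kθ², so CV = 1/√k.
CV = SD/mean = 45/90.5 = 0.4972, hence k = 1/CV² = 4.04.
Then θ = mean/k = 90.5/4.04 = 22.4.

k ≈ 4.04, θ ≈ 22.4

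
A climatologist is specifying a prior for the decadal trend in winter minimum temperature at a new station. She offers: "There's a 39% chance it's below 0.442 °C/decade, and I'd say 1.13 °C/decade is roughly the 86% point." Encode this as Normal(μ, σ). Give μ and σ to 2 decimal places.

The p-quantile of Normal(μ,σ) is μ + z_p·σ, with z_{0.39} = -0.2793 and z_{0.86} = 1.08.
Eliminate σ: μ = (z₂·x₁ − z₁·x₂)/(z₂ − z₁) = (1.08·0.442 − (-0.2793)·1.13)/1.36 = 0.58.
Then σ = (x₂ − x₁)/(z₂ − z₁) = (1.13 − 0.442)/1.36 = 0.51.

μ = 0.58, σ = 0.51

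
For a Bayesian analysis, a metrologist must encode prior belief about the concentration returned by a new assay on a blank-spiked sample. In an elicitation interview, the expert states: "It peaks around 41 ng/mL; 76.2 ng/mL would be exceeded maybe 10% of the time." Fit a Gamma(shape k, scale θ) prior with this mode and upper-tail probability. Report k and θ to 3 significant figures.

Gamma(k,θ) with k>1 has mode (k−1)θ, so θ = 41/(k−1).
Need P(X < 76.2) = 0.9 with θ tied to k this way. Start at k = 2, θ = 41: P(X<76.2) ≈ 0.554.
Too low — raise k to concentrate. Iterating converges to k ≈ 5.97.
Then θ = 41/(5.97−1) ≈ 8.25.

k ≈ 5.97, θ ≈ 8.25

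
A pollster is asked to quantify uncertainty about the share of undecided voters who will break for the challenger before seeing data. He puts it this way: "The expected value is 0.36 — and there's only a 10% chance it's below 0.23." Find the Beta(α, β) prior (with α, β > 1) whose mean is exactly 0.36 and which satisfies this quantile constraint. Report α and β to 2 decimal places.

α ≈ 7.53, β ≈ 13.39

With mean 0.36 fixed, write α = 0.36s, β = 0.64s where s = α+β.
Need P(θ < 0.23) = 0.1 under Beta(0.36s, 0.64s). Normal approximation: (q−m)/√(m(1−m)/s) ≈ z_{0.1} = -1.28, so s ≈ 0.36·0.64·(-1.28)²/(0.23−0.36)² = 22.4.
At s = 22.4: P(θ<0.23) ≈ 0.092. Adjusting to match 0.1 gives s ≈ 20.92.
So α = 0.36·20.92 ≈ 7.53, β = 0.64·20.92 ≈ 13.39.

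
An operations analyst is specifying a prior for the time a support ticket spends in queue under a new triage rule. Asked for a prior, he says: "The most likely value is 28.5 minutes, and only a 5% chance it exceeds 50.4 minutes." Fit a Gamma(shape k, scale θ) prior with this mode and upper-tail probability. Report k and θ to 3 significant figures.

k ≈ 9.58, θ ≈ 3.32

Gamma(k,θ) with k>1 has mode (k−1)θ, so θ = 28.5/(k−1).
Need P(X < 50.4) = 0.95 with θ tied to k this way. Start at k = 2, θ = 28.5: P(X<50.4) ≈ 0.528.
Too low — raise k to concentrate. Iterating converges to k ≈ 9.58.
Then θ = 28.5/(9.58−1) ≈ 3.32.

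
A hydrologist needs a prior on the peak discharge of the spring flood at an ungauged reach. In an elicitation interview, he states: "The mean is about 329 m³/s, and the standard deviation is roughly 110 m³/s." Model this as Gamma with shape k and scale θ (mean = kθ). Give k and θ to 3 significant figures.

For Gamma(k, scale θ): mean = kθ, variance = kθ², so CV = 1/√k.
CV = SD/mean = 110/329 = 0.3343, hence k = 1/CV² = 8.95.
Then θ = mean/k = 329/8.95 = 36.8.

k ≈ 8.95, θ ≈ 36.8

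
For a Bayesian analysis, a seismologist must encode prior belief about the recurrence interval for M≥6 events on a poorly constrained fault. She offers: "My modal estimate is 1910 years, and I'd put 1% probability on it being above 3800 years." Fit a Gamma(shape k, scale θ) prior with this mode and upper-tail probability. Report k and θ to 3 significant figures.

Gamma(k,θ) with k>1 has mode (k−1)θ, so θ = 1910/(k−1).
Need P(X < 3800) = 0.99 with θ tied to k this way. Start at k = 2, θ = 1910: P(X<3800) ≈ 0.591.
Too low — raise k to concentrate. Iterating converges to k ≈ 11.4.
Then θ = 1910/(11.4−1) ≈ 184.

k ≈ 11.4, θ ≈ 184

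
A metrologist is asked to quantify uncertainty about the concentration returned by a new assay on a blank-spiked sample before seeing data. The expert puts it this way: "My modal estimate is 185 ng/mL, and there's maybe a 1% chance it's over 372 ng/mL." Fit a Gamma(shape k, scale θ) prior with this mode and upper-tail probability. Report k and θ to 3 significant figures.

Gamma(k,θ) with k>1 has mode (k−1)θ, so θ = 185/(k−1).
Need P(X < 372) = 0.99 with θ tied to k this way. Start at k = 2, θ = 185: P(X<372) ≈ 0.597.
Too low — raise k to concentrate. Iterating converges to k ≈ 11.1.
Then θ = 185/(11.1−1) ≈ 18.4.

k ≈ 11.1, θ ≈ 18.4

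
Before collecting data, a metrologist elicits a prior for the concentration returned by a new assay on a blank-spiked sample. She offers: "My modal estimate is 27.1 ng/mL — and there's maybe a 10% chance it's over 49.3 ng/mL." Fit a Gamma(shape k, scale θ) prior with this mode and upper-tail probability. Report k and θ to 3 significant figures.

Gamma(k,θ) with k>1 has mode (k−1)θ, so θ = 27.1/(k−1).
Need P(X < 49.3) = 0.9 with θ tied to k this way. Start at k = 2, θ = 27.1: P(X<49.3) ≈ 0.543.
Too low — raise k to concentrate. Iterating converges to k ≈ 6.32.
Then θ = 27.1/(6.32−1) ≈ 5.09.

k ≈ 6.32, θ ≈ 5.09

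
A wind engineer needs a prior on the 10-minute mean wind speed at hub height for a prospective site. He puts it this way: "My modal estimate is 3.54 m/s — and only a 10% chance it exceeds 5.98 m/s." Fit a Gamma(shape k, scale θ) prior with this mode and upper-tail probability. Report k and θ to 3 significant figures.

Gamma(k,θ) with k>1 has mode (k−1)θ, so θ = 3.54/(k−1).
Need P(X < 5.98) = 0.9 with θ tied to k this way. Start at k = 2, θ = 3.54: P(X<5.98) ≈ 0.503.
Too low — raise k to concentrate. Iterating converges to k ≈ 7.88.
Then θ = 3.54/(7.88−1) ≈ 0.514.

k ≈ 7.88, θ ≈ 0.514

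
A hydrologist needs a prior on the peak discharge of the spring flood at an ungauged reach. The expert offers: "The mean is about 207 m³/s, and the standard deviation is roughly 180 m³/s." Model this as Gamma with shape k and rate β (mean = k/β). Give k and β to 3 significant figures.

k ≈ 1.32, β ≈ 0.00639

For Gamma(k, rate β): mean = k/β, variance = k/β², so CV = 1/√k.
CV = SD/mean = 180/207 = 0.8696, hence k = 1/CV² = 1.32.
Then β = k/mean = 1.32/207 = 0.00639.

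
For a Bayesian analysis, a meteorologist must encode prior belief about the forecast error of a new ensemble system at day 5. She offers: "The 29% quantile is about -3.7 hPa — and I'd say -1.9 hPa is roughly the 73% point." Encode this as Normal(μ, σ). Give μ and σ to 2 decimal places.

The p-quantile of Normal(μ,σ) is μ + z_p·σ, with z_{0.29} = -0.5534 and z_{0.73} = 0.6128.
Eliminate σ: μ = (z₂·x₁ − z₁·x₂)/(z₂ − z₁) = (0.6128·-3.7 − (-0.5534)·-1.9)/1.166 = -2.85.
Then σ = (x₂ − x₁)/(z₂ − z₁) = (-1.9 − -3.7)/1.166 = 1.54.

μ = -2.85, σ = 1.54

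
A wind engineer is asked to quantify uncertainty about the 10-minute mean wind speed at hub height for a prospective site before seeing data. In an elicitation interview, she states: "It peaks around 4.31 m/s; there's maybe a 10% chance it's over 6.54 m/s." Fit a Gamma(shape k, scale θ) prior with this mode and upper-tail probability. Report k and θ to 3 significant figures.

Gamma(k,θ) with k>1 has mode (k−1)θ, so θ = 4.31/(k−1).
Need P(X < 6.54) = 0.9 with θ tied to k this way. Start at k = 2, θ = 4.31: P(X<6.54) ≈ 0.448.
Too low — raise k to concentrate. Iterating converges to k ≈ 11.7.
Then θ = 4.31/(11.7−1) ≈ 0.402.

k ≈ 11.7, θ ≈ 0.402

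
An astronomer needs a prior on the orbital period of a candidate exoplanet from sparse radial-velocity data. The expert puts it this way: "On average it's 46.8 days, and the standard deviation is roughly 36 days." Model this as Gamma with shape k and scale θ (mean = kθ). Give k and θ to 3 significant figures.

For Gamma(k, scale θ): mean = kθ, variance = kθ², so CV = 1/√k.
CV = SD/mean = 36/46.8 = 0.7692, hence k = 1/CV² = 1.69.
Then θ = mean/k = 46.8/1.69 = 27.7.

k ≈ 1.69, θ ≈ 27.7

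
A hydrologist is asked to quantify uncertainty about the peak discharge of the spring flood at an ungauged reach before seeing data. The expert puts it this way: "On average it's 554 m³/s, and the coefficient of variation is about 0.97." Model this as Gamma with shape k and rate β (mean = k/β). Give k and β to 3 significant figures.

For Gamma(k, rate β): mean = k/β, variance = k/β², so CV = 1/√k.
CV = 0.97, hence k = 1/CV² = 1.06.
Then β = k/mean = 1.06/554 = 0.00192.

k ≈ 1.06, β ≈ 0.00192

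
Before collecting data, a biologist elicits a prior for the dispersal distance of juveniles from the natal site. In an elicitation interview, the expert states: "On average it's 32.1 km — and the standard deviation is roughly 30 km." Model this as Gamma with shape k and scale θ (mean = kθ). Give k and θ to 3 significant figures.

For Gamma(k, scale θ): mean = kθ, variance = kθ², so CV = 1/√k.
CV = SD/mean = 30/32.1 = 0.9346, hence k = 1/CV² = 1.14.
Then θ = mean/k = 32.1/1.14 = 28.

k ≈ 1.14, θ ≈ 28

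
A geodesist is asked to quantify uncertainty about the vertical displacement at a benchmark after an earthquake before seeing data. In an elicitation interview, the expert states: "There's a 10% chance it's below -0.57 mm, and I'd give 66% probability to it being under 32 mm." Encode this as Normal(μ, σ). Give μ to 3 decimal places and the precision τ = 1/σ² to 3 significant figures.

μ = 24.070, τ = 0.00271

The p-quantile of Normal(μ,σ) is μ + z_p·σ, with z_{0.1} = -1.282 and z_{0.66} = 0.4125.
Eliminate σ: μ = (z₂·x₁ − z₁·x₂)/(z₂ − z₁) = (0.4125·-0.57 − (-1.282)·32)/1.694 = 24.070.
Then σ = (x₂ − x₁)/(z₂ − z₁) = (32 − -0.57)/1.694 = 19.227.
Precision τ = 1/σ² = 1/19.23² = 0.00271.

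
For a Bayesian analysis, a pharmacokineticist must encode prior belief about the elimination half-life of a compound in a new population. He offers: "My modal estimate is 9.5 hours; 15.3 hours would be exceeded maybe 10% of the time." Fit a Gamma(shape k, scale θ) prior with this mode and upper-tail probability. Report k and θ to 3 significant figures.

k ≈ 9.28, θ ≈ 1.15

Gamma(k,θ) with k>1 has mode (k−1)θ, so θ = 9.5/(k−1).
Need P(X < 15.3) = 0.9 with θ tied to k this way. Start at k = 2, θ = 9.5: P(X<15.3) ≈ 0.478.
Too low — raise k to concentrate. Iterating converges to k ≈ 9.28.
Then θ = 9.5/(9.28−1) ≈ 1.15.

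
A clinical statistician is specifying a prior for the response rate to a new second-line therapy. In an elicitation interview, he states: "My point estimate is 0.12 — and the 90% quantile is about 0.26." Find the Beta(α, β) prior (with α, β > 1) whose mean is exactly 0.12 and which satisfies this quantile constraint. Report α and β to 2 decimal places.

α ≈ 1.15, β ≈ 8.40

With mean 0.12 fixed, write α = 0.12s, β = 0.88s where s = α+β.
Need P(θ < 0.26) = 0.9 under Beta(0.12s, 0.88s). Normal approximation: (q−m)/√(m(1−m)/s) ≈ z_{0.9} = 1.28, so s ≈ 0.12·0.88·(1.28)²/(0.26−0.12)² = 8.8.
At s = 8.8: P(θ<0.26) ≈ 0.894. Adjusting to match 0.9 gives s ≈ 9.55.
So α = 0.12·9.55 ≈ 1.15, β = 0.88·9.55 ≈ 8.40.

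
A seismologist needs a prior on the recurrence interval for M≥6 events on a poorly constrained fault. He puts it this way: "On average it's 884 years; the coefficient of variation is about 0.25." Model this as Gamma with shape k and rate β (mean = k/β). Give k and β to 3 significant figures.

k ≈ 16, β ≈ 0.0181

For Gamma(k, rate β): mean = k/β, variance = k/β², so CV = 1/√k.
CV = 0.25, hence k = 1/CV² = 16.
Then β = k/mean = 16/884 = 0.0181.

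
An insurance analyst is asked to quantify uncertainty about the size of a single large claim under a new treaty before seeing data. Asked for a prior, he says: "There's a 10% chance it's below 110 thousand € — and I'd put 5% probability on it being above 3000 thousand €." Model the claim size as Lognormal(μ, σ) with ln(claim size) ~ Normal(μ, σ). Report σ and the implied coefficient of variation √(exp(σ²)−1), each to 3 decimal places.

σ ≈ 1.130, CV ≈ 1.607

If T ~ Lognormal(μ,σ) then ln T ~ Normal(μ,σ), so the p-quantile of ln T is μ + z_p·σ.
ln(110) = 4.7 and ln(3000) = 8.006; z_{0.1} = -1.282, z_{0.95} = 1.645.
σ = (8.006 − 4.7)/(1.645 − (-1.282)) = 1.130.
μ = 4.7 − (-1.282)·1.130 = 6.148.
CV = √(exp(σ²)−1) = √(exp(1.2762)−1) = 1.607.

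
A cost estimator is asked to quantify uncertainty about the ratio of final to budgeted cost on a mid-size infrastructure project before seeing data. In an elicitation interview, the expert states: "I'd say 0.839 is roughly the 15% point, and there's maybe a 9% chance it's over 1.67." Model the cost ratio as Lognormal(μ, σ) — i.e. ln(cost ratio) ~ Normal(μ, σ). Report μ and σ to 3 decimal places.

μ ≈ 0.125, σ ≈ 0.290

If T ~ Lognormal(μ,σ) then ln T ~ Normal(μ,σ), so the p-quantile of ln T is μ + z_p·σ.
ln(0.839) = -0.1755 and ln(1.67) = 0.5128; z_{0.15} = -1.036, z_{0.91} = 1.341.
σ = (0.5128 − -0.1755)/(1.341 − (-1.036)) = 0.290.
μ = -0.1755 − (-1.036)·0.290 = 0.125.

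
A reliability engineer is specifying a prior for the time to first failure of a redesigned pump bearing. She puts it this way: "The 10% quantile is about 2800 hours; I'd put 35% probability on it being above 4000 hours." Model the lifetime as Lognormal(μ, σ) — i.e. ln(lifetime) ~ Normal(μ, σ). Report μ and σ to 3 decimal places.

μ ≈ 8.212, σ ≈ 0.214

If T ~ Lognormal(μ,σ) then ln T ~ Normal(μ,σ), so the p-quantile of ln T is μ + z_p·σ.
ln(2800) = 7.937 and ln(4000) = 8.294; z_{0.1} = -1.282, z_{0.65} = 0.3853.
σ = (8.294 − 7.937)/(0.3853 − (-1.282)) = 0.214.
μ = 7.937 − (-1.282)·0.214 = 8.212.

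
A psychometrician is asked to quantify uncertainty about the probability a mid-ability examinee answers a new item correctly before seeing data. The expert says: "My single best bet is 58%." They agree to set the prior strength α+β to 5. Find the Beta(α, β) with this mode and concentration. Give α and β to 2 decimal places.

For α,β > 1 the Beta mode is (α−1)/(α+β−2). With α+β = 5, the mode is (α−1)/3.
Set (α−1)/3 = 0.58 → α = 1 + 0.58·3 = 2.74.
β = 5 − α = 2.26.

α = 2.74, β = 2.26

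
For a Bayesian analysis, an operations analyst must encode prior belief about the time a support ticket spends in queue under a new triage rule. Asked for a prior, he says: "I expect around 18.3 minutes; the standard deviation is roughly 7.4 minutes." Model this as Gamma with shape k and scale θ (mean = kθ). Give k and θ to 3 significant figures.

k ≈ 6.12, θ ≈ 2.99

For Gamma(k, scale θ): mean = kθ, variance = kθ², so CV = 1/√k.
CV = SD/mean = 7.4/18.3 = 0.4044, hence k = 1/CV² = 6.12.
Then θ = mean/k = 18.3/6.12 = 2.99.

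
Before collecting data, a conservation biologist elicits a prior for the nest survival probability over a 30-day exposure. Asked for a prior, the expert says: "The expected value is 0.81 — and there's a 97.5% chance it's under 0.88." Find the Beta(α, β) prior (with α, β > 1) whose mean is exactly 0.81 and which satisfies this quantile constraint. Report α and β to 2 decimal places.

α ≈ 81.82, β ≈ 19.19

With mean 0.81 fixed, write α = 0.81s, β = 0.19s where s = α+β.
Need P(θ < 0.88) = 0.975 under Beta(0.81s, 0.19s). Normal approximation: (q−m)/√(m(1−m)/s) ≈ z_{0.975} = 1.96, so s ≈ 0.81·0.19·(1.96)²/(0.88−0.81)² = 120.7.
At s = 120.7: P(θ<0.88) ≈ 0.984. Adjusting to match 0.975 gives s ≈ 101.01.
So α = 0.81·101.01 ≈ 81.82, β = 0.19·101.01 ≈ 19.19.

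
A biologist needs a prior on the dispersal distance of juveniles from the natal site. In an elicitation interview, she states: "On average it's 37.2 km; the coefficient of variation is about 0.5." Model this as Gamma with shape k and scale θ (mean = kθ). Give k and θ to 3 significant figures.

For Gamma(k, scale θ): mean = kθ, variance = kθ², so CV = 1/√k.
CV = 0.5, hence k = 1/CV² = 4.
Then θ = mean/k = 37.2/4 = 9.3.

k ≈ 4, θ ≈ 9.3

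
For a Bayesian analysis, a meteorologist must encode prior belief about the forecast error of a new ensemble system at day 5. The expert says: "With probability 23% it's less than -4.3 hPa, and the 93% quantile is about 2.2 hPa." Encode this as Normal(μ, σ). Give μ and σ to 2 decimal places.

For Normal(μ,σ), the p-quantile is μ + z_p·σ. Here z_{0.23} = -0.7388, z_{0.93} = 1.476.
So -4.3 = μ − 0.7388σ and 2.2 = μ + 1.476σ.
Subtracting: σ = (2.2 − -4.3)/(1.476 − (-0.7388)) = 2.94.
Then μ = -4.3 − (-0.7388)·2.94 = -2.13.

μ = -2.13, σ = 2.94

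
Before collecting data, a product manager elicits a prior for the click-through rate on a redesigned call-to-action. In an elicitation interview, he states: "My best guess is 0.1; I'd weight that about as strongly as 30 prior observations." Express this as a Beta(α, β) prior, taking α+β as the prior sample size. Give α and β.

Under the effective-sample-size interpretation, Beta(α, β) has prior mean α/(α+β) and prior sample size α+β.
So α+β = 30 and α/(α+β) = 0.1, giving α = 0.1·30 = 3 and β = 30 − 3 = 27.

α = 3, β = 27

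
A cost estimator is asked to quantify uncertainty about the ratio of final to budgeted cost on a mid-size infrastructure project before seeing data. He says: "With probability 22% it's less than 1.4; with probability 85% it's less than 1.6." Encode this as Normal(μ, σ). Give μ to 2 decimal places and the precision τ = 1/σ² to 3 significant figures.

For Normal(μ,σ), the p-quantile is μ + z_p·σ. Here z_{0.22} = -0.7722, z_{0.85} = 1.036.
So 1.4 = μ − 0.7722σ and 1.6 = μ + 1.036σ.
Subtracting: σ = (1.6 − 1.4)/(1.036 − (-0.7722)) = 0.11.
Then μ = 1.4 − (-0.7722)·0.11 = 1.49.
Precision τ = 1/σ² = 1/0.1106² = 81.8.

μ = 1.49, τ = 81.8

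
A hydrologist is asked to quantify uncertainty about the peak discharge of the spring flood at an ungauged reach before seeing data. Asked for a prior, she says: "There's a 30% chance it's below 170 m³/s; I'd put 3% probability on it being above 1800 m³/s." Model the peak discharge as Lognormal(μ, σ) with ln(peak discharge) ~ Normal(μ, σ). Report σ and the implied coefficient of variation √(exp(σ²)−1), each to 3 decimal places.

σ ≈ 0.981, CV ≈ 1.272

If T ~ Lognormal(μ,σ) then ln T ~ Normal(μ,σ), so the p-quantile of ln T is μ + z_p·σ.
ln(170) = 5.136 and ln(1800) = 7.496; z_{0.3} = -0.5244, z_{0.97} = 1.881.
σ = (7.496 − 5.136)/(1.881 − (-0.5244)) = 0.981.
μ = 5.136 − (-0.5244)·0.981 = 5.650.
CV = √(exp(σ²)−1) = √(exp(0.9626)−1) = 1.272.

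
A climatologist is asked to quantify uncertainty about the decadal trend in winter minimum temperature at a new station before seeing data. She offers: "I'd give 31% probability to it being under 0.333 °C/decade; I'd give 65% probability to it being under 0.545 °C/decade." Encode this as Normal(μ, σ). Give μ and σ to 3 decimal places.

For Normal(μ,σ), the p-quantile is μ + z_p·σ. Here z_{0.31} = -0.4959, z_{0.65} = 0.3853.
So 0.333 = μ − 0.4959σ and 0.545 = μ + 0.3853σ.
Subtracting: σ = (0.545 − 0.333)/(0.3853 − (-0.4959)) = 0.241.
Then μ = 0.333 − (-0.4959)·0.241 = 0.452.

μ = 0.452, σ = 0.241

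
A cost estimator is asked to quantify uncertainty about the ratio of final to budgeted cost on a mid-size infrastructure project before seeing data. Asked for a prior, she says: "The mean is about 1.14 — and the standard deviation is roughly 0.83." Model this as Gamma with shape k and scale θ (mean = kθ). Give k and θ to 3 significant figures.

k ≈ 1.89, θ ≈ 0.604

For Gamma(k, scale θ): mean = kθ, variance = kθ², so CV = 1/√k.
CV = SD/mean = 0.83/1.14 = 0.7281, hence k = 1/CV² = 1.89.
Then θ = mean/k = 1.14/1.89 = 0.604.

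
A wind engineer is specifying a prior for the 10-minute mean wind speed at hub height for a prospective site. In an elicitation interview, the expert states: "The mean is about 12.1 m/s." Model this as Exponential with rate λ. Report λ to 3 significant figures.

λ ≈ 0.0826

Exponential mean = 1/λ, so λ = 1/12.1 = 0.0826.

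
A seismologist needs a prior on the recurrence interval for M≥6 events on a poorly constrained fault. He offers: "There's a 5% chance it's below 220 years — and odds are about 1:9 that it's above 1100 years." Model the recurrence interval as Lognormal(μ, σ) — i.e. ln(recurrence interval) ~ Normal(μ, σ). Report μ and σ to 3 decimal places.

μ ≈ 6.298, σ ≈ 0.550

If T ~ Lognormal(μ,σ) then ln T ~ Normal(μ,σ), so the p-quantile of ln T is μ + z_p·σ.
ln(220) = 5.394 and ln(1100) = 7.003; z_{0.05} = -1.645, z_{0.9} = 1.282.
σ = (7.003 − 5.394)/(1.282 − (-1.645)) = 0.550.
μ = 5.394 − (-1.645)·0.550 = 6.298.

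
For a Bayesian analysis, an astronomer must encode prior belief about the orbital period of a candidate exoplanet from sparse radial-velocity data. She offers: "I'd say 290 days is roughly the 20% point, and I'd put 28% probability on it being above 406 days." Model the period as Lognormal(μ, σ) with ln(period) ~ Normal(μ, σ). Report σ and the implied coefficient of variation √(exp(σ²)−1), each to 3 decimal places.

σ ≈ 0.236, CV ≈ 0.240

If T ~ Lognormal(μ,σ) then ln T ~ Normal(μ,σ), so the p-quantile of ln T is μ + z_p·σ.
ln(290) = 5.67 and ln(406) = 6.006; z_{0.2} = -0.8416, z_{0.72} = 0.5828.
σ = (6.006 − 5.67)/(0.5828 − (-0.8416)) = 0.236.
μ = 5.67 − (-0.8416)·0.236 = 5.869.
CV = √(exp(σ²)−1) = √(exp(0.0558)−1) = 0.240.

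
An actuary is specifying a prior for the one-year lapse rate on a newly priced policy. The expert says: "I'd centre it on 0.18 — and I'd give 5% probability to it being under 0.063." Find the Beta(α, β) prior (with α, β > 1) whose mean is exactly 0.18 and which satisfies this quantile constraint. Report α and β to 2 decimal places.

With mean 0.18 fixed, write α = 0.18s, β = 0.82s where s = α+β.
Need P(θ < 0.063) = 0.05 under Beta(0.18s, 0.82s). Normal approximation: (q−m)/√(m(1−m)/s) ≈ z_{0.05} = -1.64, so s ≈ 0.18·0.82·(-1.64)²/(0.063−0.18)² = 29.2.
At s = 29.2: P(θ<0.063) ≈ 0.021. Adjusting to match 0.05 gives s ≈ 20.25.
So α = 0.18·20.25 ≈ 3.65, β = 0.82·20.25 ≈ 16.61.

α ≈ 3.65, β ≈ 16.61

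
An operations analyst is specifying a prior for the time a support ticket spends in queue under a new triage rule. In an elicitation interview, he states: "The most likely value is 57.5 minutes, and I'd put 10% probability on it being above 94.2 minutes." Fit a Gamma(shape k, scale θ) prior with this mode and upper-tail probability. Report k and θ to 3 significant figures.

k ≈ 8.73, θ ≈ 7.43

Gamma(k,θ) with k>1 has mode (k−1)θ, so θ = 57.5/(k−1).
Need P(X < 94.2) = 0.9 with θ tied to k this way. Start at k = 2, θ = 57.5: P(X<94.2) ≈ 0.487.
Too low — raise k to concentrate. Iterating converges to k ≈ 8.73.
Then θ = 57.5/(8.73−1) ≈ 7.43.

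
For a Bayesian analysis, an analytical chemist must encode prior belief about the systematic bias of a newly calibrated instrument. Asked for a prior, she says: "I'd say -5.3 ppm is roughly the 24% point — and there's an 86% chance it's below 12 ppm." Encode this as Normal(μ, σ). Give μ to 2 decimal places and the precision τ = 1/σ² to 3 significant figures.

For Normal(μ,σ), the p-quantile is μ + z_p·σ. Here z_{0.24} = -0.7063, z_{0.86} = 1.08.
So -5.3 = μ − 0.7063σ and 12 = μ + 1.08σ.
Subtracting: σ = (12 − -5.3)/(1.08 − (-0.7063)) = 9.68.
Then μ = -5.3 − (-0.7063)·9.68 = 1.54.
Precision τ = 1/σ² = 1/9.683² = 0.0107.

μ = 1.54, τ = 0.0107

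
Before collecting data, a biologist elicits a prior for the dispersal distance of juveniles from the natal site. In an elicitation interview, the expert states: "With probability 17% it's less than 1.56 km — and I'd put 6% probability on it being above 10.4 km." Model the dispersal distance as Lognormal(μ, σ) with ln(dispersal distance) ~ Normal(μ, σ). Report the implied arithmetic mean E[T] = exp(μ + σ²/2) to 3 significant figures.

E[T] ≈ 4.27 km

If T ~ Lognormal(μ,σ) then ln T ~ Normal(μ,σ), so the p-quantile of ln T is μ + z_p·σ.
ln(1.56) = 0.4447 and ln(10.4) = 2.342; z_{0.17} = -0.9542, z_{0.94} = 1.555.
σ = (2.342 − 0.4447)/(1.555 − (-0.9542)) = 0.756.
μ = 0.4447 − (-0.9542)·0.756 = 1.166.
E[T] = exp(μ + σ²/2) = exp(1.166 + 0.2859) = 4.27 km.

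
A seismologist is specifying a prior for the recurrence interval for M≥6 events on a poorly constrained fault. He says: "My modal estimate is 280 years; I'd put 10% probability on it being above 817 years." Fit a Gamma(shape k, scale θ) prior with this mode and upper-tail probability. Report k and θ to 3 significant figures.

k ≈ 2.66, θ ≈ 169

Gamma(k,θ) with k>1 has mode (k−1)θ, so θ = 280/(k−1).
Need P(X < 817) = 0.9 with θ tied to k this way. Start at k = 2, θ = 280: P(X<817) ≈ 0.788.
Too low — raise k to concentrate. Iterating converges to k ≈ 2.66.
Then θ = 280/(2.66−1) ≈ 169.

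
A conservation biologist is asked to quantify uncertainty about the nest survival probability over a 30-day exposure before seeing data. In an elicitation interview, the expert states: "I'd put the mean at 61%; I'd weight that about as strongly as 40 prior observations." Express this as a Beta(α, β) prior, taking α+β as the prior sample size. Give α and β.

α = 24.4, β = 15.6

Under the effective-sample-size interpretation, Beta(α, β) has prior mean α/(α+β) and prior sample size α+β.
So α+β = 40 and α/(α+β) = 0.61, giving α = 0.61·40 = 24.4 and β = 40 − 24.4 = 15.6.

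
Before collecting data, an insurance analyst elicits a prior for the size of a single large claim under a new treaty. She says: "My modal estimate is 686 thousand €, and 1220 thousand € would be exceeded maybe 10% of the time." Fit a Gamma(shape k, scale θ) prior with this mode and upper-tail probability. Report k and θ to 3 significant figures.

k ≈ 6.74, θ ≈ 120

Gamma(k,θ) with k>1 has mode (k−1)θ, so θ = 686/(k−1).
Need P(X < 1220) = 0.9 with θ tied to k this way. Start at k = 2, θ = 686: P(X<1220) ≈ 0.531.
Too low — raise k to concentrate. Iterating converges to k ≈ 6.74.
Then θ = 686/(6.74−1) ≈ 120.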